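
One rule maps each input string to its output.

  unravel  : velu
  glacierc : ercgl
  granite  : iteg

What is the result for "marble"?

ble

Looking at the pairs, the operation is to move the last 3 characters to the front (rotate right by 3), then delete the last 3 characters.
Starting from "marble": after the first operation, "blemar"; after the second, "ble".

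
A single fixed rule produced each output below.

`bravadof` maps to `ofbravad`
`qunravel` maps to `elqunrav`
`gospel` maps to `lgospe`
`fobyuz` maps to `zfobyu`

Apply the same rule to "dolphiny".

The pattern: move the first 2 characters to the end (rotate left by 2), then swap the front and back halves of the string.
So "dolphiny" becomes "nydolphi".
(Check on "bravadof": → "avadofbr" → "ofbravad" ✓)

nydolphi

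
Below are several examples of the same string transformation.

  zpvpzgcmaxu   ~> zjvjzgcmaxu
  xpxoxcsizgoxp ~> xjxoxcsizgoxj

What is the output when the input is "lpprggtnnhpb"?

ljjrggtnnhjb

Rule — replace every "p" with "j".
So "lpprggtnnhpb" becomes "ljjrggtnnhjb".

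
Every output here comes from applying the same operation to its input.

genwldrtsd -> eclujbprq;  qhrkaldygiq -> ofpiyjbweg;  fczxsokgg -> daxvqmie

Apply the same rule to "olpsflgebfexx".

The pattern: shift every letter 2 places backward in the alphabet (wrapping around), then delete the last character.
On "olpsflgebfexx" that produces "mjnqdjeczdcv".

mjnqdjeczdcv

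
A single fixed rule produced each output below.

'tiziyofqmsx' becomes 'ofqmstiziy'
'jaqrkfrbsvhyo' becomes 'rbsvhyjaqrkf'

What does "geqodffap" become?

dffageqo

In each case the input is transformed by: delete the last character, then swap the front and back halves of the string.
For "geqodffap" the result is "dffageqo".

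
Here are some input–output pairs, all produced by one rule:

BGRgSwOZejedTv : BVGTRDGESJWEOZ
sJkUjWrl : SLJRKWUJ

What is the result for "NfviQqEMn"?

What's happening: take characters alternately from the front and the back (1st, last, 2nd, 2nd-last, ...), then convert every letter to uppercase.
Applying both steps to "NfviQqEMn": "NnfMvEiqQ", then "NNFMVEIQQ".
(Check on "sJkUjWrl": → "slJrkWUj" → "SLJRKWUJ" ✓)

NNFMVEIQQ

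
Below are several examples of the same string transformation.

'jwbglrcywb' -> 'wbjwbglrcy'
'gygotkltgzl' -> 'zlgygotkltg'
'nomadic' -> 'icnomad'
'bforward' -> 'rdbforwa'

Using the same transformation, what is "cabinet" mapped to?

Looking at the pairs, the operation is to move the last 2 characters to the front (rotate right by 2).
For "cabinet" the result is "etcabin".

etcabin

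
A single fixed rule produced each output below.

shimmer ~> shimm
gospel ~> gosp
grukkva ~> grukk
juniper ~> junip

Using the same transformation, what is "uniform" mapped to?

unifo

The rule is to delete the last 2 characters.
So "uniform" becomes "unifo".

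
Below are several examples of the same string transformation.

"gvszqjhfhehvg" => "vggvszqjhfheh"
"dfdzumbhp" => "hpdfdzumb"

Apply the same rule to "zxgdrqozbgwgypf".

The pattern: move the last 2 characters to the front (rotate right by 2).
"zxgdrqozbgwgypf" → "pfzxgdrqozbgwgy".

pfzxgdrqozbgwgy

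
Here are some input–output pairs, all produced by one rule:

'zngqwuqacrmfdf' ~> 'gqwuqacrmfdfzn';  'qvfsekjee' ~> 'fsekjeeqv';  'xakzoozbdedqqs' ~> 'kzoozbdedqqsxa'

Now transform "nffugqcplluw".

The transformation: move the first 2 characters to the end (rotate left by 2).
On "nffugqcplluw" that produces "fugqcplluwnf".

fugqcplluwnf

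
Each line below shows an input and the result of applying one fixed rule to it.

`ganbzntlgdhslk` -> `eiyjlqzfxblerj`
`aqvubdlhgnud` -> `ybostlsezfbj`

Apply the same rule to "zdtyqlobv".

xtbzrmwjo

Rule — shift every letter 2 places backward in the alphabet (wrapping around), then take characters alternately from the front and the back (1st, last, 2nd, 2nd-last, ...).
Starting from "zdtyqlobv": after the first operation, "xbrwojmzt"; after the second, "xtbzrmwjo".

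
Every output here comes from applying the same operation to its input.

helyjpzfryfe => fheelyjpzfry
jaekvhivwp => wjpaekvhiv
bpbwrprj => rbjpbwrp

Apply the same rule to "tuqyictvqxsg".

Each output is the input with this applied: swap the first and last characters, then move the last 2 characters to the front (rotate right by 2).
Applying both steps to "tuqyictvqxsg": "guqyictvqxst", then "stguqyictvqx".

stguqyictvqx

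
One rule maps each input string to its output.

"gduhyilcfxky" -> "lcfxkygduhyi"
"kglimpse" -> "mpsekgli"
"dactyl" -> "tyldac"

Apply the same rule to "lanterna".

The transformation: swap the front and back halves of the string.
On "lanterna" that produces "ernalant".

ernalant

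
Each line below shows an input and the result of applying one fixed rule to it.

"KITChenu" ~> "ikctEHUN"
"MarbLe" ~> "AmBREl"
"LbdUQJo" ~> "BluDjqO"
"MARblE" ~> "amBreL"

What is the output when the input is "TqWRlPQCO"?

QtrwpLcqo

What's happening: flip the case of every letter, then swap each adjacent pair of characters (1↔2, 3↔4, ...).
Working it through for "TqWRlPQCO": intermediate "tQwrLpqco", final "QtrwpLcqo".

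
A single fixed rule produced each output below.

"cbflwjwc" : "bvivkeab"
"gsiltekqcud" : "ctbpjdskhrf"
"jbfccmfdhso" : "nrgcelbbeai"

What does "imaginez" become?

In each case the input is transformed by: reverse the string, then shift every letter 1 place backward in the alphabet (wrapping around).
For "imaginez", step one produces "zenigami"; step two turns that into "ydmhfzlh".

ydmhfzlh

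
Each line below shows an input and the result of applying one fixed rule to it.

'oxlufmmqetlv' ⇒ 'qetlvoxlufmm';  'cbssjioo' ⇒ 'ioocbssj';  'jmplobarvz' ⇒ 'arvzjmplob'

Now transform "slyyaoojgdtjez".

gdtjezslyyaooj

What's happening: swap the front and back halves of the string, then move the first character to the end.
Starting from "slyyaoojgdtjez": after the first operation, "jgdtjezslyyaoo"; after the second, "gdtjezslyyaooj".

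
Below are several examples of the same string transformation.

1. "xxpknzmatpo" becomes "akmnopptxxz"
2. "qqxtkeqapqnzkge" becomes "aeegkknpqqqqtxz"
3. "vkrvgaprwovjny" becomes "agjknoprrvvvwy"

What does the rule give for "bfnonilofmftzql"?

bfffillmnnooqtz

The transformation: sort the characters into alphabetical order.
For "bfnonilofmftzql" the result is "bfffillmnnooqtz".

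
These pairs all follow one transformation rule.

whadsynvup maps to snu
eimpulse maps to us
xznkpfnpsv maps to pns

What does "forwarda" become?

Looking at the pairs, the operation is to delete the first 3 characters, then keep every other character starting from the second (positions 2nd, 4th, 6th, ...).
Working it through for "forwarda": intermediate "warda", final "ad".
(Check on "whadsynvup": → "dsynvup" → "snu" ✓)

ad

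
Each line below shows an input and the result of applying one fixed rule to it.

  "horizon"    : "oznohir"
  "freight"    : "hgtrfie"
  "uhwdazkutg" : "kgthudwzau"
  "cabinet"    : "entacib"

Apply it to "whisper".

What's happening: swap each adjacent pair of characters (1↔2, 3↔4, ...), then move the last 3 characters to the front (rotate right by 3).
Applying both steps to "whisper": "hwsiepr", then "eprhwsi".

eprhwsi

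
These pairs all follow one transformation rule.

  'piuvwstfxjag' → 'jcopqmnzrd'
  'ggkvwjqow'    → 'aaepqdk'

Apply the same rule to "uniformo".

ohczil

What's happening: delete the last 2 characters, then shift every letter 6 places backward in the alphabet (wrapping around).
Applying both steps to "uniformo": "unifor", then "ohczil".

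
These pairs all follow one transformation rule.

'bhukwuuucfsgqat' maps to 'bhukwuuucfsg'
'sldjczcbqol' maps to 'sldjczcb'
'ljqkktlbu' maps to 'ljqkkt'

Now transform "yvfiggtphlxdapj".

Rule — delete the last 3 characters.
"yvfiggtphlxdapj" → "yvfiggtphlxd".

yvfiggtphlxd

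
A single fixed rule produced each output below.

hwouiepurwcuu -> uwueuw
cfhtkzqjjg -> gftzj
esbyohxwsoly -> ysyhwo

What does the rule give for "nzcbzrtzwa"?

azbrz

The rule is to move the last 2 characters to the front (rotate right by 2), then keep every other character starting from the second (positions 2nd, 4th, 6th, ...).
Doing the same to "nzcbzrtzwa": "azbrz".
(Check on "hwouiepurwcuu": → "uuhwouiepurwc" → "uwueuw" ✓)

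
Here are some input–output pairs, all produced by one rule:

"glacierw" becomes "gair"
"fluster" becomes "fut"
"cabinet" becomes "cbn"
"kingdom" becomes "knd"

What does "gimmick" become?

The pattern: move the last character to the front, then keep every other character starting from the second (positions 2nd, 4th, 6th, ...).
On "gimmick": the first step gives "kgimmic", and the second then gives "gmi".

gmi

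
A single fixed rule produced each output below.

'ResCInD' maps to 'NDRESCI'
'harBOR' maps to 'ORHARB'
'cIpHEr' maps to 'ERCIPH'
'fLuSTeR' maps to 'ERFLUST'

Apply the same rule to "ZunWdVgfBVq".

The transformation: move the last 2 characters to the front (rotate right by 2), then convert every letter to uppercase.
On "ZunWdVgfBVq": the first step gives "VqZunWdVgfB", and the second then gives "VQZUNWDVGFB".

VQZUNWDVGFB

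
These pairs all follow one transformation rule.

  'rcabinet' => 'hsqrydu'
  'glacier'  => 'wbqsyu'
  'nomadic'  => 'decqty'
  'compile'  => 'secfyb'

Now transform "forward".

In each case the input is transformed by: delete the last character, then shift every letter 10 places backward in the alphabet (wrapping around).
Working it through for "forward": intermediate "forwar", final "vehmqh".

vehmqh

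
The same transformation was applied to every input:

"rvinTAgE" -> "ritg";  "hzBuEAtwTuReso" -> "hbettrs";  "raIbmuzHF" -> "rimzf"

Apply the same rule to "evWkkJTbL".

ewktl

Rule — keep every other character starting from the first (positions 1st, 3rd, 5th, ...), then convert every letter to lowercase.
For "evWkkJTbL", step one produces "eWkTL"; step two turns that into "ewktl".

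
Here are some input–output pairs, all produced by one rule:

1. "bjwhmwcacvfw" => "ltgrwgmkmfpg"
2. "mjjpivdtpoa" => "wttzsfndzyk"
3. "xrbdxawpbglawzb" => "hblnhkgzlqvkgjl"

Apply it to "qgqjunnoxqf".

Looking at the pairs, the operation is to shift every letter 10 places forward in the alphabet (wrapping around).
Applying that to "qgqjunnoxqf" gives "aqatexxyhap".

aqatexxyhap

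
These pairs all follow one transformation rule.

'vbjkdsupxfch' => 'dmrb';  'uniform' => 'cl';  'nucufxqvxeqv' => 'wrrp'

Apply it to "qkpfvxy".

jr

The pattern: keep one character in every 3, starting at position 3 (positions 3rd, 6th, 9th, ...), then shift every letter 6 places backward in the alphabet (wrapping around).
"qkpfvxy" → "px" → "jr".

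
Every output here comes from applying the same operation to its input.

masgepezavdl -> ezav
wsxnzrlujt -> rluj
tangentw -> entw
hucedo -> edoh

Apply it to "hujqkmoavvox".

The pattern: swap the front and back halves of the string, then keep only the first 4 characters.
Applying both steps to "hujqkmoavvox": "oavvoxhujqkm", then "oavv".
(Check on "tangentw": → "entwtang" → "entw" ✓)

oavv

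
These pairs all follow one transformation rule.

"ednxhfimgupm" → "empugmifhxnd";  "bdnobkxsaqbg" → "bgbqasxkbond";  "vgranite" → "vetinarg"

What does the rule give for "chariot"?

ctoirah

The rule is to reverse the string, then move the last character to the front.
Applying both steps to "chariot": "toirahc", then "ctoirah".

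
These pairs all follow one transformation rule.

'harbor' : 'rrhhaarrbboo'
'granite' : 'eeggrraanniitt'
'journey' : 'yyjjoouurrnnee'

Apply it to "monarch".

Looking at the pairs, the operation is to move the last character to the front, then double every character.
On "monarch": the first step gives "hmonarc", and the second then gives "hhmmoonnaarrcc".
(Check on "granite": → "egranit" → "eeggrraanniitt" ✓)

hhmmoonnaarrcc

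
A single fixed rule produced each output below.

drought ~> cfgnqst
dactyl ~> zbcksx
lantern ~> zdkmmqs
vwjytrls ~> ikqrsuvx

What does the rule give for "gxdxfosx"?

cefnrwww

What's happening: sort the characters into alphabetical order, then shift every letter 1 place backward in the alphabet (wrapping around).
Applying both steps to "gxdxfosx": "dfgosxxx", then "cefnrwww".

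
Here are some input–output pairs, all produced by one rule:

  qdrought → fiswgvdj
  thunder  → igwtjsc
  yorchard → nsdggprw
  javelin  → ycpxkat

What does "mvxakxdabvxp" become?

bekmmkpqzpms

The transformation: take characters alternately from the front and the back (1st, last, 2nd, 2nd-last, ...), then shift every letter 11 places backward in the alphabet (wrapping around).
"mvxakxdabvxp" → "bekmmkpqzpms".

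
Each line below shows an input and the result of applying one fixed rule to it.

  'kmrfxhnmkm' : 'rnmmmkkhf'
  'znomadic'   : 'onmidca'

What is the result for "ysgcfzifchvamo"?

yvsomihgffcca

What's happening: sort the characters into reverse alphabetical order, then delete the first character.
Starting from "ysgcfzifchvamo": after the first operation, "zyvsomihgffcca"; after the second, "yvsomihgffcca".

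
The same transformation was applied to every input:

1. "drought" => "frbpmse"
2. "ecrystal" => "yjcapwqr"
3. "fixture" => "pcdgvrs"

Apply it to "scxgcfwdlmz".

The transformation: shift every letter 2 places backward in the alphabet (wrapping around), then move the last 2 characters to the front (rotate right by 2).
Applying both steps to "scxgcfwdlmz": "qaveadubjkx", then "kxqaveadubj".
(Check on "drought": → "bpmsefr" → "frbpmse" ✓)

kxqaveadubj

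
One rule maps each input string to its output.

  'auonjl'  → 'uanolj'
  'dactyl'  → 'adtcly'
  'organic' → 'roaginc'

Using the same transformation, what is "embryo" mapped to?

What's happening: swap each adjacent pair of characters (1↔2, 3↔4, ...).
For "embryo" the result is "merboy".

merboy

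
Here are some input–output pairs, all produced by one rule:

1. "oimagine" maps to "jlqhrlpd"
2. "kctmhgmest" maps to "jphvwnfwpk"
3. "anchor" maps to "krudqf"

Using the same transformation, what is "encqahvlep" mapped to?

What's happening: swap the front and back halves of the string, then shift every letter 3 places forward in the alphabet (wrapping around).
Applying both steps to "encqahvlep": "hvlepencqa", then "kyohshqftd".

kyohshqftd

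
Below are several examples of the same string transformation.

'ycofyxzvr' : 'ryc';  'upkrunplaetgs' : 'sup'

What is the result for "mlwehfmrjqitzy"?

yml

Rule — move the first 2 characters to the end (rotate left by 2), then keep only the last 3 characters.
Starting from "mlwehfmrjqitzy": after the first operation, "wehfmrjqitzyml"; after the second, "yml".
(Check on "upkrunplaetgs": → "krunplaetgsup" → "sup" ✓)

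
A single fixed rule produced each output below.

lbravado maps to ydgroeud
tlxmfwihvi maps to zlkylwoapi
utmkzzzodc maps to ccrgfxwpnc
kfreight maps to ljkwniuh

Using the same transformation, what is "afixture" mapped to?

Each output is the input with this applied: shift every letter 3 places forward in the alphabet (wrapping around), then swap the front and back halves of the string.
So "afixture" becomes "wxuhdila".

wxuhdila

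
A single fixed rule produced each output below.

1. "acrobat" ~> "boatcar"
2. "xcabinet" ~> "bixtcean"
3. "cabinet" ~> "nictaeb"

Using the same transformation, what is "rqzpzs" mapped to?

zprsqz

What's happening: take characters alternately from the front and the back (1st, last, 2nd, 2nd-last, ...), then move the last 2 characters to the front (rotate right by 2).
On "rqzpzs": the first step gives "rsqzzp", and the second then gives "zprsqz".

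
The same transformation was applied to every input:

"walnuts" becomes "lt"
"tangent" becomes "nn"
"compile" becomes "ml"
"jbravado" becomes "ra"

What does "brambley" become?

Rule — keep one character in every 3, starting at position 3 (positions 3rd, 6th, 9th, ...).
"brambley" → "al".

al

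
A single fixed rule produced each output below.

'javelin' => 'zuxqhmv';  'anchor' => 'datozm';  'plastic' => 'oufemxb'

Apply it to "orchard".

In each case the input is transformed by: shift every letter 12 places forward in the alphabet (wrapping around), then reverse the string.
"orchard" → "adotmdp" → "pdmtoda".

pdmtoda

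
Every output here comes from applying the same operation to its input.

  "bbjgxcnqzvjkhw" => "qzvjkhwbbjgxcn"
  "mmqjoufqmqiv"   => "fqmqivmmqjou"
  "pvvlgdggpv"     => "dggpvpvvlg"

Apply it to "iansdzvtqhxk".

The pattern: swap the front and back halves of the string.
For "iansdzvtqhxk" the result is "vtqhxkiansdz".

vtqhxkiansdz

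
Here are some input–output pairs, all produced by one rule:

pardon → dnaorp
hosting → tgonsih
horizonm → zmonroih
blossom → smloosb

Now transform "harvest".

What's happening: take characters alternately from the front and the back (1st, last, 2nd, 2nd-last, ...), then swap the first and last characters.
For "harvest", step one produces "htasrev"; step two turns that into "vtasreh".
(Check on "horizonm": → "hmonroiz" → "zmonroih" ✓)

vtasreh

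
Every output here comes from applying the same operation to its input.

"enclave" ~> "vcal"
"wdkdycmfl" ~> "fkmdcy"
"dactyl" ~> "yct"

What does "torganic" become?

irnga

The pattern: take characters alternately from the front and the back (1st, last, 2nd, 2nd-last, ...), then delete the first 3 characters.
For "torganic", step one produces "tcoirnga"; step two turns that into "irnga".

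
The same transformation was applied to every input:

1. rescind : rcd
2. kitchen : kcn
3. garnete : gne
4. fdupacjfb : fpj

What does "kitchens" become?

The transformation: keep one character in every 3, starting at position 1 (positions 1st, 4th, 7th, ...).
"kitchens" → "kcn".

kcn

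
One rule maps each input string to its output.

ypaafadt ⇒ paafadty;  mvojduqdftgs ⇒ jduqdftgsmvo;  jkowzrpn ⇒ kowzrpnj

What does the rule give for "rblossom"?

What's happening: move the last 3 characters to the front (rotate right by 3), then swap the front and back halves of the string.
Doing the same to "rblossom": "blossomr".

blossomr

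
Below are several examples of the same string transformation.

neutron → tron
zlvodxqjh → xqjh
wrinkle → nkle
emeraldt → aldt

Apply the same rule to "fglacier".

cier

The transformation: keep only the last 4 characters.
"fglacier" → "cier".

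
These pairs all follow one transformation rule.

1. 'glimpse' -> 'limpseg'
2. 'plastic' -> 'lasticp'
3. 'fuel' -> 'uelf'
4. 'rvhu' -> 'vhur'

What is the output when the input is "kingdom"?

The pattern: move the first character to the end.
So "kingdom" becomes "ingdomk".

ingdomk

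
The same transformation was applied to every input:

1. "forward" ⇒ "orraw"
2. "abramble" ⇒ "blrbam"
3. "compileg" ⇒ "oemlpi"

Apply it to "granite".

The pattern: take characters alternately from the front and the back (1st, last, 2nd, 2nd-last, ...), then delete the first 2 characters.
Applying both steps to "granite": "gertain", then "rtain".

rtain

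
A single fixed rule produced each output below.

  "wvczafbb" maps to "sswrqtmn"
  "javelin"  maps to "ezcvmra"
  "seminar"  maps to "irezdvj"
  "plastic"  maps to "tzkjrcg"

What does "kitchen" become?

evytkzb

The transformation: shift every letter 9 places backward in the alphabet (wrapping around), then reverse the string.
"kitchen" → "bzktyve" → "evytkzb".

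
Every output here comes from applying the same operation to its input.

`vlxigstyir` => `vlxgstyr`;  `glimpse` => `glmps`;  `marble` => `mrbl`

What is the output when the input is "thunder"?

What's happening: remove every vowel.
For "thunder" the result is "thndr".

thndr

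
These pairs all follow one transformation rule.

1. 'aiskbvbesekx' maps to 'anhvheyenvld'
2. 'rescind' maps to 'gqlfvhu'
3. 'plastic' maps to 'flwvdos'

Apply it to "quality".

The pattern: reverse the string, then shift every letter 3 places forward in the alphabet (wrapping around).
Applying that to "quality" gives "bwlodxt".
(Check on "aiskbvbesekx": → "xkesebvbksia" → "anhvheyenvld" ✓)

bwlodxt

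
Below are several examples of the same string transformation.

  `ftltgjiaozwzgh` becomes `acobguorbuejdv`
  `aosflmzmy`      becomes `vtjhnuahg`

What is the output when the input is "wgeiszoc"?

rxbjzudn

Looking at the pairs, the operation is to shift every letter 5 places backward in the alphabet (wrapping around), then take characters alternately from the front and the back (1st, last, 2nd, 2nd-last, ...).
On "wgeiszoc": the first step gives "rbzdnujx", and the second then gives "rxbjzudn".
(Check on "aosflmzmy": → "vjnaghuht" → "vtjhnuahg" ✓)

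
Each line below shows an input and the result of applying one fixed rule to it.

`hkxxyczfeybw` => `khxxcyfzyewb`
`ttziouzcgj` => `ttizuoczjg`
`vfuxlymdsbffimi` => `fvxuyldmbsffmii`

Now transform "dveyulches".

Each output is the input with this applied: swap each adjacent pair of characters (1↔2, 3↔4, ...).
For "dveyulches" the result is "vdyeluhcse".

vdyeluhcse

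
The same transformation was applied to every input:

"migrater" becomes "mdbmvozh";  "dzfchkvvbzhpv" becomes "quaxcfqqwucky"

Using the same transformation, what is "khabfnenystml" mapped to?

Looking at the pairs, the operation is to shift every letter 5 places backward in the alphabet (wrapping around), then swap the first and last characters.
So "khabfnenystml" becomes "gcvwaizitnohf".

gcvwaizitnohf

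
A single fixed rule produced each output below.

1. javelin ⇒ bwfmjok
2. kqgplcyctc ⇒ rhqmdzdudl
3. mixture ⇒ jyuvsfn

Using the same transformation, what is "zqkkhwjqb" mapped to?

rllixkrca

The transformation: move the first character to the end, then shift every letter 1 place forward in the alphabet (wrapping around).
Starting from "zqkkhwjqb": after the first operation, "qkkhwjqbz"; after the second, "rllixkrca".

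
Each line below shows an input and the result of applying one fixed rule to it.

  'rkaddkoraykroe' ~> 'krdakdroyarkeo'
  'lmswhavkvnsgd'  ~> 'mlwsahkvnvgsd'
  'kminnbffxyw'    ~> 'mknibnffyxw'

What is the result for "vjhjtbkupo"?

The pattern: swap each adjacent pair of characters (1↔2, 3↔4, ...).
Applying that to "vjhjtbkupo" gives "jvjhbtukop".

jvjhbtukop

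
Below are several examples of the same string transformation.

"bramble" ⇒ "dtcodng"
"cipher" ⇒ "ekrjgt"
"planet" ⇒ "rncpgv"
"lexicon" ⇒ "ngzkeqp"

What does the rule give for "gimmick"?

Looking at the pairs, the operation is to shift every letter 2 places forward in the alphabet (wrapping around).
On "gimmick" that produces "ikookem".

ikookem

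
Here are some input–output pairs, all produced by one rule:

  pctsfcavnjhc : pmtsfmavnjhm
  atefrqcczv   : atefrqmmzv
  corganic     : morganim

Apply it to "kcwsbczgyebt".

kmwsbmzgyebt

The pattern: replace every "c" with "m".
So "kcwsbczgyebt" becomes "kmwsbmzgyebt".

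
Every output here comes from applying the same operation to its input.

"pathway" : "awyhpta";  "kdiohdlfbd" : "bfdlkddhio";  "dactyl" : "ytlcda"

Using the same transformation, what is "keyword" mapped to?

rodwkye

In each case the input is transformed by: move the last 2 characters to the front (rotate right by 2), then take characters alternately from the front and the back (1st, last, 2nd, 2nd-last, ...).
On "keyword": the first step gives "rdkeywo", and the second then gives "rodwkye".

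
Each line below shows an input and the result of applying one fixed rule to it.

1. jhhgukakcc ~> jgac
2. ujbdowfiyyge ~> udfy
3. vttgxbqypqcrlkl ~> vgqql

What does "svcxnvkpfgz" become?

sxkg

Looking at the pairs, the operation is to keep one character in every 3, starting at position 1 (positions 1st, 4th, 7th, ...).
So "svcxnvkpfgz" becomes "sxkg".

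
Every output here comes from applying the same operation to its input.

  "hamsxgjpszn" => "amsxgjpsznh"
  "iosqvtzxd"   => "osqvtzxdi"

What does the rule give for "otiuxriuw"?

tiuxriuwo

What's happening: move the first character to the end.
For "otiuxriuw" the result is "tiuxriuwo".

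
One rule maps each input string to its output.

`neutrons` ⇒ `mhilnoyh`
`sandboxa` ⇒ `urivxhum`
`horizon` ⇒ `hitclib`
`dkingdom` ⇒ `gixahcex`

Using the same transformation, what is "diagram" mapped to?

gulaucx

The transformation: reverse the string, then shift every letter 6 places backward in the alphabet (wrapping around).
"diagram" → "gulaucx".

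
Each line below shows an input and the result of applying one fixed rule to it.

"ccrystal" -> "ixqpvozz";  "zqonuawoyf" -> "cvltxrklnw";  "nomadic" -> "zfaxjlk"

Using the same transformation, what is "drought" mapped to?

Rule — reverse the string, then shift every letter 3 places backward in the alphabet (wrapping around).
Starting from "drought": after the first operation, "thguord"; after the second, "qedrloa".
(Check on "nomadic": → "cidamon" → "zfaxjlk" ✓)

qedrloa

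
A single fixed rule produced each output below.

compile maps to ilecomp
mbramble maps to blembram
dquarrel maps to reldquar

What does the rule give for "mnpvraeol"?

eolmnpvra

The rule is to move the last 3 characters to the front (rotate right by 3).
So "mnpvraeol" becomes "eolmnpvra".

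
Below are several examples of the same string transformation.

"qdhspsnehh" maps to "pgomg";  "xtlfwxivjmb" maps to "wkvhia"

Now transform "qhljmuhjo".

pklgn

In each case the input is transformed by: keep every other character starting from the first (positions 1st, 3rd, 5th, ...), then shift every letter 1 place backward in the alphabet (wrapping around).
Applying that to "qhljmuhjo" gives "pklgn".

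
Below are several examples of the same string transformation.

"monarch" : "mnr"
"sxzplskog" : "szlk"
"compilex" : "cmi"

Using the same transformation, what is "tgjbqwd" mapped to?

tjq

The rule is to delete the last 2 characters, then keep every other character starting from the first (positions 1st, 3rd, 5th, ...).
Starting from "tgjbqwd": after the first operation, "tgjbq"; after the second, "tjq".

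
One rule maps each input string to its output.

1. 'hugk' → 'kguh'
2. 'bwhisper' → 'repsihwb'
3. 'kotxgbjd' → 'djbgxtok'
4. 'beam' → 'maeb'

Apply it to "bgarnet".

Looking at the pairs, the operation is to reverse the string.
So "bgarnet" becomes "tenragb".

tenragb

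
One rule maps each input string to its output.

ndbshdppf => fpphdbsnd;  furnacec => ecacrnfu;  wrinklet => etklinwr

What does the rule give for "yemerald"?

ldrameye

The rule is to swap each adjacent pair of characters (1↔2, 3↔4, ...), then reverse the string.
Applying both steps to "yemerald": "eyemardl", then "ldrameye".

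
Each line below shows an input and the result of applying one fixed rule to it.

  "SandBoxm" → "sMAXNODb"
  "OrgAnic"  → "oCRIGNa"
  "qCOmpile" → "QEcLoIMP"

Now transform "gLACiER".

GrleaIc

Rule — take characters alternately from the front and the back (1st, last, 2nd, 2nd-last, ...), then flip the case of every letter.
On "gLACiER": the first step gives "gRLEAiC", and the second then gives "GrleaIc".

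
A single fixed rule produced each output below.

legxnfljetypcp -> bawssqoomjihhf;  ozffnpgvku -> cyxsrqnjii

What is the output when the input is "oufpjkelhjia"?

In each case the input is transformed by: sort the characters into reverse alphabetical order, then shift every letter 3 places forward in the alphabet (wrapping around).
Starting from "oufpjkelhjia": after the first operation, "upolkjjihfea"; after the second, "xsronmmlkihd".
(Check on "legxnfljetypcp": → "yxtppnlljgfeec" → "bawssqoomjihhf" ✓)

xsronmmlkihd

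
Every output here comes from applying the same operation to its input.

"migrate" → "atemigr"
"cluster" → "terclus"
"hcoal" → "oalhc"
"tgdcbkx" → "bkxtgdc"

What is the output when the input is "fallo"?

llofa

The pattern: move the last 3 characters to the front (rotate right by 3).
Applying that to "fallo" gives "llofa".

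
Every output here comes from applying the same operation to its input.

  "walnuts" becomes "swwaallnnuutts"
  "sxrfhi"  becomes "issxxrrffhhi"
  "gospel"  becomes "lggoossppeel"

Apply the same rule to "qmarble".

eqqmmaarrbblle

Each output is the input with this applied: double every character, then move the last character to the front.
"qmarble" → "qqmmaarrbbllee" → "eqqmmaarrbblle".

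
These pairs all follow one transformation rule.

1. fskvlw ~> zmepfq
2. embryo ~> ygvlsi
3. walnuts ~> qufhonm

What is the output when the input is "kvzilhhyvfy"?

Looking at the pairs, the operation is to shift every letter 6 places backward in the alphabet (wrapping around).
Doing the same to "kvzilhhyvfy": "eptcfbbspzs".

eptcfbbspzs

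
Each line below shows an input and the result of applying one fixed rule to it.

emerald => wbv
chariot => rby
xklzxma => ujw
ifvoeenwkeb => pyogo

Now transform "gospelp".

yzv

Each output is the input with this applied: keep every other character starting from the second (positions 2nd, 4th, 6th, ...), then shift every letter 10 places forward in the alphabet (wrapping around).
Working it through for "gospelp": intermediate "opl", final "yzv".
(Check on "emerald": → "mrl" → "wbv" ✓)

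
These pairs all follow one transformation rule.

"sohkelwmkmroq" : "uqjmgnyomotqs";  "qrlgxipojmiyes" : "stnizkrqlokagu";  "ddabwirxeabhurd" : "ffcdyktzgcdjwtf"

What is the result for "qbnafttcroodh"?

What's happening: shift every letter 2 places forward in the alphabet (wrapping around).
Applying that to "qbnafttcroodh" gives "sdpchvvetqqfj".

sdpchvvetqqfj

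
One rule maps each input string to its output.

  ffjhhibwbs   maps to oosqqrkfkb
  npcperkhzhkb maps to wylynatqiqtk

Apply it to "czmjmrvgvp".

The rule is to shift every letter 9 places forward in the alphabet (wrapping around).
So "czmjmrvgvp" becomes "livsvaepey".

livsvaepey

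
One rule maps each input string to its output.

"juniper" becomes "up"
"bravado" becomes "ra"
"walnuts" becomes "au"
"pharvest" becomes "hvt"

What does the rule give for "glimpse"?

lp

Looking at the pairs, the operation is to keep one character in every 3, starting at position 2 (positions 2nd, 5th, 8th, ...).
So "glimpse" becomes "lp".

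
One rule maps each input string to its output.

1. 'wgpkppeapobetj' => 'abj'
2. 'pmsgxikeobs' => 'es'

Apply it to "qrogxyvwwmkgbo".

wko

In each case the input is transformed by: keep one character in every 3, starting at position 2 (positions 2nd, 5th, 8th, ...), then delete the first 2 characters.
Working it through for "qrogxyvwwmkgbo": intermediate "rxwko", final "wko".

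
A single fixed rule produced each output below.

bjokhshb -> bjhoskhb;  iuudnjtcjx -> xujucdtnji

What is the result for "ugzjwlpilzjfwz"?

zgwzfjjwzllpiu

In each case the input is transformed by: take characters alternately from the front and the back (1st, last, 2nd, 2nd-last, ...), then move the first character to the end.
Starting from "ugzjwlpilzjfwz": after the first operation, "uzgwzfjjwzllpi"; after the second, "zgwzfjjwzllpiu".
(Check on "bjokhshb": → "bbjhoskh" → "bjhoskhb" ✓)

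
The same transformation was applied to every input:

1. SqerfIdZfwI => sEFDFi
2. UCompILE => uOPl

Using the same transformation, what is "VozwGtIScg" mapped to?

In each case the input is transformed by: keep every other character starting from the first (positions 1st, 3rd, 5th, ...), then flip the case of every letter.
For "VozwGtIScg" the result is "vZgiC".

vZgiC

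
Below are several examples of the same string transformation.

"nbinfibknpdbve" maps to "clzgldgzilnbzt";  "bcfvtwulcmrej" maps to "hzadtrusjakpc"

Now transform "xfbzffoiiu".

The pattern: shift every letter 2 places backward in the alphabet (wrapping around), then move the last character to the front.
Starting from "xfbzffoiiu": after the first operation, "vdzxddmggs"; after the second, "svdzxddmgg".

svdzxddmgg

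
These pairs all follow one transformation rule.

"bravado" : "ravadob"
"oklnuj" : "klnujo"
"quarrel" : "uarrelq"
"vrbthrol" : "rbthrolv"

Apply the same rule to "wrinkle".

rinklew

In each case the input is transformed by: move the first character to the end.
"wrinkle" → "rinklew".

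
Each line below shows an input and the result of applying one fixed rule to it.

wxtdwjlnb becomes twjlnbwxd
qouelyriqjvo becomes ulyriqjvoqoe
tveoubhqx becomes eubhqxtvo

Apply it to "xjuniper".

uiperxjn

In each case the input is transformed by: move the first 3 characters to the end (rotate left by 3), then swap the first and last characters.
"xjuniper" → "niperxju" → "uiperxjn".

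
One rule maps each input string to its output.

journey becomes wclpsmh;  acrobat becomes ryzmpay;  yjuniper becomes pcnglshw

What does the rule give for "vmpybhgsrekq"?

What's happening: shift every letter 2 places backward in the alphabet (wrapping around), then reverse the string.
For "vmpybhgsrekq" the result is "oicpqefzwnkt".
(Check on "acrobat": → "yapmzyr" → "ryzmpay" ✓)

oicpqefzwnkt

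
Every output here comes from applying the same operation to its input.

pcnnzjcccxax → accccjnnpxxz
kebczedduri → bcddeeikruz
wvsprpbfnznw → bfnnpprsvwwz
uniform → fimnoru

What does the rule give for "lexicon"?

The pattern: sort the characters into alphabetical order.
For "lexicon" the result is "ceilnox".

ceilnox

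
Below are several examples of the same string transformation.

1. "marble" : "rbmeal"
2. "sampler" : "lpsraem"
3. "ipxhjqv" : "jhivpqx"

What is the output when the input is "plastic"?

tspclia

Each output is the input with this applied: take characters alternately from the front and the back (1st, last, 2nd, 2nd-last, ...), then move the last 2 characters to the front (rotate right by 2).
Doing the same to "plastic": "tspclia".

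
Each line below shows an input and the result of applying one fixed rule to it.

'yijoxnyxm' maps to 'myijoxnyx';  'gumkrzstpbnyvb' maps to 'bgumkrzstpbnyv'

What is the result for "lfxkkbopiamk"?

Each output is the input with this applied: move the last character to the front.
On "lfxkkbopiamk" that produces "klfxkkbopiam".

klfxkkbopiam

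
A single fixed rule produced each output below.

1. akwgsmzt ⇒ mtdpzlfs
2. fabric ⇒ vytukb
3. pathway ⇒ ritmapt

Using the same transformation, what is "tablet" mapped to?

Each output is the input with this applied: shift every letter 7 places backward in the alphabet (wrapping around), then move the last character to the front.
"tablet" → "mtuexm" → "mmtuex".

mmtuex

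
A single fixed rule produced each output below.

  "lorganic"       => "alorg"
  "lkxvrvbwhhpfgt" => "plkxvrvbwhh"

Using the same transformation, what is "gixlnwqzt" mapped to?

The rule is to delete the last 3 characters, then move the last character to the front.
"gixlnwqzt" → "gixlnw" → "wgixln".

wgixln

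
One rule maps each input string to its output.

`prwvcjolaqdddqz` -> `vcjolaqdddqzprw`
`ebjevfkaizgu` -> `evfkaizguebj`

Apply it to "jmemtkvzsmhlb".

Looking at the pairs, the operation is to move the first 3 characters to the end (rotate left by 3).
Doing the same to "jmemtkvzsmhlb": "mtkvzsmhlbjme".

mtkvzsmhlbjme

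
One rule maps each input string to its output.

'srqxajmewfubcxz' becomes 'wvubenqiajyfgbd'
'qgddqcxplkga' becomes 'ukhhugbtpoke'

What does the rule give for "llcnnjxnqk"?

ppgrrnbruo

Each output is the input with this applied: shift every letter 4 places forward in the alphabet (wrapping around).
Applying that to "llcnnjxnqk" gives "ppgrrnbruo".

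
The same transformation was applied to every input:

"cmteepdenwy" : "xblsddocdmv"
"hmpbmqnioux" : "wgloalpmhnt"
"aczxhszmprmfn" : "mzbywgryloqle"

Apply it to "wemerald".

Looking at the pairs, the operation is to shift every letter 1 place backward in the alphabet (wrapping around), then move the last character to the front.
On "wemerald": the first step gives "vdldqzkc", and the second then gives "cvdldqzk".

cvdldqzk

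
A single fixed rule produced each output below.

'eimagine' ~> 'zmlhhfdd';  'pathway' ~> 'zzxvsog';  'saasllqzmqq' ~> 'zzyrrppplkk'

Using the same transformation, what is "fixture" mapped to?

wtsqhed

Looking at the pairs, the operation is to shift every letter 1 place backward in the alphabet (wrapping around), then sort the characters into reverse alphabetical order.
Working it through for "fixture": intermediate "ehwstqd", final "wtsqhed".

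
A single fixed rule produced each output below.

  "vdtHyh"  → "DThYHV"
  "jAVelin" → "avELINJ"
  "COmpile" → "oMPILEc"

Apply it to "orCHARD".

The pattern: move the first character to the end, then flip the case of every letter.
For "orCHARD", step one produces "rCHARDo"; step two turns that into "RchardO".
(Check on "COmpile": → "OmpileC" → "oMPILEc" ✓)

RchardO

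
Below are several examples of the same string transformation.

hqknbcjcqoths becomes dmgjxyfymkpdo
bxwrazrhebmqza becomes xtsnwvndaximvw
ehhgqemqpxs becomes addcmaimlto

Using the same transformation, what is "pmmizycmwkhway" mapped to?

Rule — shift every letter 4 places backward in the alphabet (wrapping around).
So "pmmizycmwkhway" becomes "liievuyisgdswu".

liievuyisgdswu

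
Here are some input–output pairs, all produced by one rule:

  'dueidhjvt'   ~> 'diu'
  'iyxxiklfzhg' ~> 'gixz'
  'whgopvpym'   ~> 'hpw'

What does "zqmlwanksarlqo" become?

alorz

The pattern: sort the characters into alphabetical order, then keep one character in every 3, starting at position 2 (positions 2nd, 5th, 8th, ...).
Working it through for "zqmlwanksarlqo": intermediate "aakllmnoqqrswz", final "alorz".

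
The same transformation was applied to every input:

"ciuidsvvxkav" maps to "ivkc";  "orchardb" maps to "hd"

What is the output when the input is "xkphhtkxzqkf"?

The pattern: move the first character to the end, then keep one character in every 3, starting at position 3 (positions 3rd, 6th, 9th, ...).
"xkphhtkxzqkf" → "kphhtkxzqkfx" → "hkqx".

hkqx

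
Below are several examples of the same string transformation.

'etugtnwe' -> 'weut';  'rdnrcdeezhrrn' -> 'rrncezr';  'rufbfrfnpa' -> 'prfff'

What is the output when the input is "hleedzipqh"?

Rule — move the last 2 characters to the front (rotate right by 2), then keep every other character starting from the first (positions 1st, 3rd, 5th, ...).
"hleedzipqh" → "qhhleedzip" → "qhedi".

qhedi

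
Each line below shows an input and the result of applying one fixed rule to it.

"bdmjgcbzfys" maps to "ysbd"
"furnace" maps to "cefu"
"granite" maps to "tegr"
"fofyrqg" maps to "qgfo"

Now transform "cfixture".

Looking at the pairs, the operation is to move the last 2 characters to the front (rotate right by 2), then keep only the first 4 characters.
So "cfixture" becomes "recf".
(Check on "furnace": → "cefurna" → "cefu" ✓)

recf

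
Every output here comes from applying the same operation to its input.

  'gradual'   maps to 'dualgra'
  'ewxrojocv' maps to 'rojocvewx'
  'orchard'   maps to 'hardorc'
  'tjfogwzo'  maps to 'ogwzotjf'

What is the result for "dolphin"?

The transformation: move the first 3 characters to the end (rotate left by 3).
Doing the same to "dolphin": "phindol".

phindol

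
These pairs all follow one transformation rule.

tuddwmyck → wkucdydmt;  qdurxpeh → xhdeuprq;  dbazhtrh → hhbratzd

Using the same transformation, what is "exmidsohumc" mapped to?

The pattern: take characters alternately from the front and the back (1st, last, 2nd, 2nd-last, ...), then swap the first and last characters.
For "exmidsohumc", step one produces "ecxmmuihdos"; step two turns that into "scxmmuihdoe".

scxmmuihdoe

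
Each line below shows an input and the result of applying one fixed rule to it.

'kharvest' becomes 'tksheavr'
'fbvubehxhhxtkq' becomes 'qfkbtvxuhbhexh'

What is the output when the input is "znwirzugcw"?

The rule is to reverse the string, then take characters alternately from the front and the back (1st, last, 2nd, 2nd-last, ...).
"znwirzugcw" → "wcguzriwnz" → "wzcngwuizr".

wzcngwuizr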